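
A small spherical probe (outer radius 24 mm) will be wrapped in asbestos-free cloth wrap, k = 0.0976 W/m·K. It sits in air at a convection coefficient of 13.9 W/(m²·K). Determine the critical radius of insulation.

r_cr ≈ 14 mm

For a sphere r_cr = 2k/h = 2×0.0976/13.9
r_cr = 14 mm; since the bare radius (24 mm) is above r_cr, any added insulation will reduce heat loss.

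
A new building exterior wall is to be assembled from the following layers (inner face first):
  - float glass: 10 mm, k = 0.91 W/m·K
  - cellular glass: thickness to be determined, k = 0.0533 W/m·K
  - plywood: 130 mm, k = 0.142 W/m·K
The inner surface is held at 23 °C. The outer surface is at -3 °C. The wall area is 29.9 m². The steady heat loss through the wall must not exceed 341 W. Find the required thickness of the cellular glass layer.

L ≈ 72.1 mm

Thermal resistances in series:
R_float glass = L/(kA) = 0.01/(0.91×29.9) = 3.675×10^-4 K/W
R_plywood = L/(kA) = 0.13/(0.142×29.9) = 0.03062 K/W
Sum of the known resistances R_other = 0.03099 K/W
Required total resistance R_tot = ΔT/Q_allow = 26/341 = 0.07625 K/W
R_cellular glass = R_tot − R_other = 0.04526 K/W
L = R·k·A = 0.04526×0.0533×29.9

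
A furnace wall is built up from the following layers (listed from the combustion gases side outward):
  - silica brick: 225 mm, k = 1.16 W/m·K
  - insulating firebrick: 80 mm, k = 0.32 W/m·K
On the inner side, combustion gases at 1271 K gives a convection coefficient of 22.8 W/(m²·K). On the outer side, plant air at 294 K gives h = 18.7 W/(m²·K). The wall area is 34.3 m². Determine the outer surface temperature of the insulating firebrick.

Treating each layer as a thermal resistance in series:
R_inner film = 1/(h_i·A) = 1/(22.8×34.3) = 0.001279 K/W
R_silica brick = L/(kA) = 0.225/(1.16×34.3) = 0.005655 K/W
R_insulating firebrick = L/(kA) = 0.08/(0.32×34.3) = 0.007289 K/W
R_outer film = 1/(h_o·A) = 1/(18.7×34.3) = 0.001559 K/W
R_total = 0.01578 K/W;  Q = ΔT/R_total = 977/0.01578 = 61910 W
T_interface = T_inner − Q·ΣR(inner→interface) = 1271 − 61900×0.01422

T ≈ 391 K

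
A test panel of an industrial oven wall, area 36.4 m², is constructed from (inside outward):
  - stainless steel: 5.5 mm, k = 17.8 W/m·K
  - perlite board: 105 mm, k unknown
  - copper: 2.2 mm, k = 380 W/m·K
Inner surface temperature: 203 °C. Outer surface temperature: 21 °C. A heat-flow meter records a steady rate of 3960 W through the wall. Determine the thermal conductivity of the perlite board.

k ≈ 0.0628 W/(m·K)

Series thermal resistances:
R_stainless steel = L/(kA) = 0.0055/(17.8×36.4) = 8.489×10^-6 K/W
R_copper = L/(kA) = 0.0022/(380×36.4) = 1.591×10^-7 K/W
Sum of known resistances R_other = 8.648×10^-6 K/W
Total R = ΔT/Q = 182/3960 = 0.04596 K/W
R_perlite board = R_total − R_other = 0.04595 K/W
k = L/(R·A) = 0.105/(0.04595×36.4)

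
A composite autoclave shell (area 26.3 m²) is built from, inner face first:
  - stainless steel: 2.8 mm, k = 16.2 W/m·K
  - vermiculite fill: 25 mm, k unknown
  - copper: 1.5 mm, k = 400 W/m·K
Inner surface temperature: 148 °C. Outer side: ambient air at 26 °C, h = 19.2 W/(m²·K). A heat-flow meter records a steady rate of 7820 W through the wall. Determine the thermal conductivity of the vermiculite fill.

Series thermal resistances:
R_stainless steel = L/(kA) = 0.0028/(16.2×26.3) = 6.572×10^-6 K/W
R_copper = L/(kA) = 0.0015/(400×26.3) = 1.426×10^-7 K/W
R_outer film = 1/(h_o·A) = 1/(19.2×26.3) = 0.00198 K/W
Sum of known resistances R_other = 0.001987 K/W
Total R = ΔT/Q = 122/7820 = 0.0156 K/W
R_vermiculite fill = R_total − R_other = 0.01361 K/W
k = L/(R·A) = 0.025/(0.01361×26.3)

k ≈ 0.0698 W/(m·K)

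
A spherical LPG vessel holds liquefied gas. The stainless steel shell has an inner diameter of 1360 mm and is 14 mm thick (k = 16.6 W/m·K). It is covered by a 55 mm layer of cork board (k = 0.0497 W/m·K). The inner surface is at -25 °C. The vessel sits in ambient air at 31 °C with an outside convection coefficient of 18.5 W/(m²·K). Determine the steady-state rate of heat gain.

Q ≈ 316 W

Each spherical layer contributes R = (1/r_i − 1/r_o)/(4πk):
R_stainless steel shell = (1/0.68 − 1/0.694)/(4π×16.6) = 1.422×10^-4 K/W
R_cork board = (1/0.694 − 1/0.749)/(4π×0.0497) = 0.1694 K/W
R_outer film = 1/(h·4πr_o²) = 1/(18.5×4π×0.749²) = 0.007668 K/W
R_total = 0.1772 K/W
Q = ΔT/R_total = 56/0.1772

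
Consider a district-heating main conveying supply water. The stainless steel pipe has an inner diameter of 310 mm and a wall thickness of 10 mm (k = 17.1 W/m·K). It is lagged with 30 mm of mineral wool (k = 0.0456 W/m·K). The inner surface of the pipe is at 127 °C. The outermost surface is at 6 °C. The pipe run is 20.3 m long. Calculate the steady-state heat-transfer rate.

Per-layer cylindrical resistances, series-summed:
R_stainless steel pipe wall = ln(165/155)/(2π×17.1×20.3) = 2.866×10^-5 K/W
R_mineral wool = ln(195/165)/(2π×0.0456×20.3) = 0.02872 K/W
R_total = 0.02875 K/W
Q = ΔT/R_total = 121/0.02875

Q ≈ 4210 W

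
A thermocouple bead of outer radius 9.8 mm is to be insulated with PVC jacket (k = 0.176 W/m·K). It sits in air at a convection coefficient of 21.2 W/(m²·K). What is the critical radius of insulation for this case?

r_cr ≈ 16.6 mm

For a sphere r_cr = 2k/h = 2×0.176/21.2
r_cr = 16.6 mm; since the bare radius (9.8 mm) is below r_cr, adding a thin layer of insulation will *increase* heat loss.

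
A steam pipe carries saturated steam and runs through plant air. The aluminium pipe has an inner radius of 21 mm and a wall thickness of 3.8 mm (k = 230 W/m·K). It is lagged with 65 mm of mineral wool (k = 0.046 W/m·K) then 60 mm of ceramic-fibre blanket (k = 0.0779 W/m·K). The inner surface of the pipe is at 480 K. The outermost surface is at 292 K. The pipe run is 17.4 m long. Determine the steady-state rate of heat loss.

Per-layer cylindrical resistances, series-summed:
R_aluminium pipe wall = ln(24.8/21)/(2π×230×17.4) = 6.614×10^-6 K/W
R_mineral wool = ln(89.8/24.8)/(2π×0.046×17.4) = 0.2559 K/W
R_ceramic-fibre blanket = ln(149.8/89.8)/(2π×0.0779×17.4) = 0.06008 K/W
R_total = 0.316 K/W
Q = ΔT/R_total = 188/0.316

Q ≈ 595 W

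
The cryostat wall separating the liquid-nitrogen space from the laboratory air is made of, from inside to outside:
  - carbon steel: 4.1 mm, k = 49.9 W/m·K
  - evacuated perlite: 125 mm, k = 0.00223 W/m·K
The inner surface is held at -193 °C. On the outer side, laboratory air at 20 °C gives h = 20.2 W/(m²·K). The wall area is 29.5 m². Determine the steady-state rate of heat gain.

Q ≈ 112 W

Model the wall as resistances in series:
R_carbon steel = L/(kA) = 0.0041/(49.9×29.5) = 2.785×10^-6 K/W
R_evacuated perlite = L/(kA) = 0.125/(0.00223×29.5) = 1.9 K/W
R_outer film = 1/(h_o·A) = 1/(20.2×29.5) = 0.001678 K/W
R_total = 1.902 K/W
Q = ΔT / R_total = 213 / 1.902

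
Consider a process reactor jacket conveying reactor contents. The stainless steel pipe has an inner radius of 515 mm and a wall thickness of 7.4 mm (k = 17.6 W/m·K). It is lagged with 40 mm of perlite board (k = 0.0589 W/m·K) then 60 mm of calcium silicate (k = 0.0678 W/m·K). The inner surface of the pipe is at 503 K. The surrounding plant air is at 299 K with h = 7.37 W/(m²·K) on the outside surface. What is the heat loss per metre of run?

q′ ≈ 432 W/m

For a radial system each layer contributes R = ln(r_out/r_in)/(2πkL); films add R = 1/(hA).
R_stainless steel pipe wall = ln(522.4/515)/(2π×17.6×1) = 1.29×10^-4 K/W
R_perlite board = ln(562.4/522.4)/(2π×0.0589×1) = 0.1994 K/W
R_calcium silicate = ln(622.4/562.4)/(2π×0.0678×1) = 0.238 K/W
R_outer film = 1/(h_o·2πr_oL) = 1/(7.37×2π×0.6224×1) = 0.0347 K/W
R_total = 0.4721 K/W
Q = ΔT/R_total = 204/0.4721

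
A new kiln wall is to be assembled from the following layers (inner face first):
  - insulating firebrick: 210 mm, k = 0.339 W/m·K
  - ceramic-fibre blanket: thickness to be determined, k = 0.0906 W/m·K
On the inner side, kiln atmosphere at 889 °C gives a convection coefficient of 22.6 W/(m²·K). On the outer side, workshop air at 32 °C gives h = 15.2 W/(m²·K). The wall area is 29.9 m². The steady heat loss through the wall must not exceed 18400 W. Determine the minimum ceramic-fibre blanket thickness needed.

Treating each layer as a thermal resistance in series:
R_inner film = 1/(h_i·A) = 1/(22.6×29.9) = 0.00148 K/W
R_insulating firebrick = L/(kA) = 0.21/(0.339×29.9) = 0.02072 K/W
R_outer film = 1/(h_o·A) = 1/(15.2×29.9) = 0.0022 K/W
Sum of the known resistances R_other = 0.0244 K/W
Required total resistance R_tot = ΔT/Q_allow = 857/18400 = 0.04658 K/W
R_ceramic-fibre blanket = R_tot − R_other = 0.02218 K/W
L = R·k·A = 0.02218×0.0906×29.9

L ≈ 60.1 mm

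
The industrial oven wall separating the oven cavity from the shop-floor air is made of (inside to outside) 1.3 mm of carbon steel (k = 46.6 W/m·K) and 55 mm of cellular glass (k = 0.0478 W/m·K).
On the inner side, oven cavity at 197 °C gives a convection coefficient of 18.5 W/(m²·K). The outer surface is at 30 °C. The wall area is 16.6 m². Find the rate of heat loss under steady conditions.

Thermal resistances in series:
R_inner film = 1/(h_i·A) = 1/(18.5×16.6) = 0.003256 K/W
R_carbon steel = L/(kA) = 0.0013/(46.6×16.6) = 1.681×10^-6 K/W
R_cellular glass = L/(kA) = 0.055/(0.0478×16.6) = 0.06931 K/W
R_total = 0.07257 K/W
Q = ΔT / R_total = 167 / 0.07257

Q ≈ 2300 W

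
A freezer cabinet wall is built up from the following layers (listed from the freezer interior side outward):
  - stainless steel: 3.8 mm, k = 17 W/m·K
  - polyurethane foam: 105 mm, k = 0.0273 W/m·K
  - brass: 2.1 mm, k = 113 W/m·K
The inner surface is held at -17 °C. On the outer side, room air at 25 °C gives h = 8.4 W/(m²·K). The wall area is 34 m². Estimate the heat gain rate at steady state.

Q ≈ 360 W

Treating each layer as a thermal resistance in series:
R_stainless steel = L/(kA) = 0.0038/(17×34) = 6.574×10^-6 K/W
R_polyurethane foam = L/(kA) = 0.105/(0.0273×34) = 0.1131 K/W
R_brass = L/(kA) = 0.0021/(113×34) = 5.466×10^-7 K/W
R_outer film = 1/(h_o·A) = 1/(8.4×34) = 0.003501 K/W
R_total = 0.1166 K/W
Q = ΔT / R_total = 42 / 0.1166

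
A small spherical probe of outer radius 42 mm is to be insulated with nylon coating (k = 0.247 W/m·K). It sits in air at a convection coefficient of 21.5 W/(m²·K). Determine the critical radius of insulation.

r_cr ≈ 23 mm

For a sphere r_cr = 2k/h = 2×0.247/21.5
r_cr = 23 mm; since the bare radius (42 mm) is above r_cr, any added insulation will reduce heat loss.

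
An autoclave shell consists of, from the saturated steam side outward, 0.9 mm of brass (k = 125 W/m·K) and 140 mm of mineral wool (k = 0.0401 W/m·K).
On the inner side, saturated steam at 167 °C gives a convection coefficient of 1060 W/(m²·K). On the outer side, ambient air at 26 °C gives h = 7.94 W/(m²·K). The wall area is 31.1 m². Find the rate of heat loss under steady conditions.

Q ≈ 1210 W

Using the resistance-network approach (series):
R_inner film = 1/(h_i·A) = 1/(1060×31.1) = 3.033×10^-5 K/W
R_brass = L/(kA) = 0.0009/(125×31.1) = 2.315×10^-7 K/W
R_mineral wool = L/(kA) = 0.14/(0.0401×31.1) = 0.1123 K/W
R_outer film = 1/(h_o·A) = 1/(7.94×31.1) = 0.00405 K/W
R_total = 0.1163 K/W
Q = ΔT / R_total = 141 / 0.1163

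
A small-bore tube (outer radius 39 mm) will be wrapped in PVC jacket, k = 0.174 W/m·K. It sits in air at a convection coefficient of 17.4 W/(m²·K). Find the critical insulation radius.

For a cylinder r_cr = k/h = 0.174/17.4
r_cr = 10 mm; since the bare radius (39 mm) is above r_cr, any added insulation will reduce heat loss.

r_cr ≈ 10 mm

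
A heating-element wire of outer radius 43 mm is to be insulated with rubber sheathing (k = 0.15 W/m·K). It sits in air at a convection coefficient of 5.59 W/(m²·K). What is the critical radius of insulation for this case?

r_cr ≈ 26.8 mm

For a cylinder r_cr = k/h = 0.15/5.59
r_cr = 26.8 mm; since the bare radius (43 mm) is above r_cr, any added insulation will reduce heat loss.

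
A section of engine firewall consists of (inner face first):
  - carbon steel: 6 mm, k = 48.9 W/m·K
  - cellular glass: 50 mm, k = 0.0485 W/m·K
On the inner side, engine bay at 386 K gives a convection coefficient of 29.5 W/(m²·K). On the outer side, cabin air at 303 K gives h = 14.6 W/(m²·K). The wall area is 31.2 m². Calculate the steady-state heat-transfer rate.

Q ≈ 2280 W

Thermal resistances in series:
R_inner film = 1/(h_i·A) = 1/(29.5×31.2) = 0.001086 K/W
R_carbon steel = L/(kA) = 0.006/(48.9×31.2) = 3.933×10^-6 K/W
R_cellular glass = L/(kA) = 0.05/(0.0485×31.2) = 0.03304 K/W
R_outer film = 1/(h_o·A) = 1/(14.6×31.2) = 0.002195 K/W
R_total = 0.03633 K/W
Q = ΔT / R_total = 83 / 0.03633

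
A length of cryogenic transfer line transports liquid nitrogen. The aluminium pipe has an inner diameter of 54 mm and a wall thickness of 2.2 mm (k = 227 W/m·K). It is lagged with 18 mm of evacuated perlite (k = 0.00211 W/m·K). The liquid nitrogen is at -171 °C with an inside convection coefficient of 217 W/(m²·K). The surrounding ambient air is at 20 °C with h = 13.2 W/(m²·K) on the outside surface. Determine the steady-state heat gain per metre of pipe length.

Cylindrical conduction, so R = ln(r₂/r₁)/(2πkL) per layer, in series:
R_inner film = 1/(h_i·2πr₁L) = 1/(217×2π×0.027×1) = 0.02716 K/W
R_aluminium pipe wall = ln(29.2/27)/(2π×227×1) = 5.492×10^-5 K/W
R_evacuated perlite = ln(47.2/29.2)/(2π×0.00211×1) = 36.22 K/W
R_outer film = 1/(h_o·2πr_oL) = 1/(13.2×2π×0.0472×1) = 0.2554 K/W
R_total = 36.51 K/W
Q = ΔT/R_total = 191/36.51

q′ ≈ 5.23 W/m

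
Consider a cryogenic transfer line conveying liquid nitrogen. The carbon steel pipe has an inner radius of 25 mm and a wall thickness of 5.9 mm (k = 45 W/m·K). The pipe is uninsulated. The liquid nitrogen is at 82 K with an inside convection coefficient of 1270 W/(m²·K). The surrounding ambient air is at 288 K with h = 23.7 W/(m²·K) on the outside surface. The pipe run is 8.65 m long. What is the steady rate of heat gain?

Q ≈ 7990 W

For a radial system each layer contributes R = ln(r_out/r_in)/(2πkL); films add R = 1/(hA).
R_inner film = 1/(h_i·2πr₁L) = 1/(1270×2π×0.025×8.65) = 5.795×10^-4 K/W
R_carbon steel pipe wall = ln(30.9/25)/(2π×45×8.65) = 8.663×10^-5 K/W
R_outer film = 1/(h_o·2πr_oL) = 1/(23.7×2π×0.0309×8.65) = 0.02512 K/W
R_total = 0.02579 K/W
Q = ΔT/R_total = 206/0.02579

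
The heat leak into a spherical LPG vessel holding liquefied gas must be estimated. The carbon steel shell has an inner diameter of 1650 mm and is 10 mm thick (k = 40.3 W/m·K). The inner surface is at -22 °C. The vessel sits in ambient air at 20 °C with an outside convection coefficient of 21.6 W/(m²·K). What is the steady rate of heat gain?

Q ≈ 7910 W

Spherical conduction: R = (1/r_in − 1/r_out)/(4πk) per layer; series-sum.
R_carbon steel shell = (1/0.825 − 1/0.835)/(4π×40.3) = 2.866×10^-5 K/W
R_outer film = 1/(h·4πr_o²) = 1/(21.6×4π×0.835²) = 0.005284 K/W
R_total = 0.005313 K/W
Q = ΔT/R_total = 42/0.005313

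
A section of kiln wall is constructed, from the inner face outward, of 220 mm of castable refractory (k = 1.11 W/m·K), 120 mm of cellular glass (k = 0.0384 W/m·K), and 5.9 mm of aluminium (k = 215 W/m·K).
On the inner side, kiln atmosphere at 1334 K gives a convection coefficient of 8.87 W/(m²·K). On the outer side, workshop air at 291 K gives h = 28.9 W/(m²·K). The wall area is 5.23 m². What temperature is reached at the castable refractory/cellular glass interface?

T ≈ 1240 K

Using the resistance-network approach (series):
R_inner film = 1/(h_i·A) = 1/(8.87×5.23) = 0.02156 K/W
R_castable refractory = L/(kA) = 0.22/(1.11×5.23) = 0.0379 K/W
R_cellular glass = L/(kA) = 0.12/(0.0384×5.23) = 0.5975 K/W
R_aluminium = L/(kA) = 0.0059/(215×5.23) = 5.247×10^-6 K/W
R_outer film = 1/(h_o·A) = 1/(28.9×5.23) = 0.006616 K/W
R_total = 0.6636 K/W;  Q = ΔT/R_total = 1043/0.6636 = 1572 W
T_interface = T_inner − Q·ΣR(inner→interface) = 1334 − 1570×0.05945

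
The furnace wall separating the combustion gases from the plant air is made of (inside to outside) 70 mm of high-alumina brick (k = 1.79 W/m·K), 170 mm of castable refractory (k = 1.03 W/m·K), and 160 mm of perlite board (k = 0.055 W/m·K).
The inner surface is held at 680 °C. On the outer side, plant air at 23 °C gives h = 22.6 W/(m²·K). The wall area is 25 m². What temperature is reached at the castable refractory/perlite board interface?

T ≈ 638 °C

Treating each layer as a thermal resistance in series:
R_high-alumina brick = L/(kA) = 0.07/(1.79×25) = 0.001564 K/W
R_castable refractory = L/(kA) = 0.17/(1.03×25) = 0.006602 K/W
R_perlite board = L/(kA) = 0.16/(0.055×25) = 0.1164 K/W
R_outer film = 1/(h_o·A) = 1/(22.6×25) = 0.00177 K/W
R_total = 0.1263 K/W;  Q = ΔT/R_total = 657/0.1263 = 5202 W
T_interface = T_inner − Q·ΣR(inner→interface) = 680 − 5200×0.008166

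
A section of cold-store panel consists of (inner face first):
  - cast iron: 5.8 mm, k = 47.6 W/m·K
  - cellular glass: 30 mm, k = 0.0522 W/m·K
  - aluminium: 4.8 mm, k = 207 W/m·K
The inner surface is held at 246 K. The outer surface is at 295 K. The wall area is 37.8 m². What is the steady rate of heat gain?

Q ≈ 3220 W

Treating each layer as a thermal resistance in series:
R_cast iron = L/(kA) = 0.0058/(47.6×37.8) = 3.224×10^-6 K/W
R_cellular glass = L/(kA) = 0.03/(0.0522×37.8) = 0.0152 K/W
R_aluminium = L/(kA) = 0.0048/(207×37.8) = 6.134×10^-7 K/W
R_total = 0.01521 K/W
Q = ΔT / R_total = 49 / 0.01521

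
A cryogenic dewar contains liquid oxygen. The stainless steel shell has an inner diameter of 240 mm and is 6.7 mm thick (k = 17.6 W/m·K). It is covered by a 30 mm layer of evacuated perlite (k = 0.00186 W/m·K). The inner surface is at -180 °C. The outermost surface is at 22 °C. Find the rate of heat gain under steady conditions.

Q ≈ 3.12 W

For a spherical shell R = (1/r₁ − 1/r₂)/(4πk); film R = 1/(h·4πr²). In series:
R_stainless steel shell = (1/0.12 − 1/0.1267)/(4π×17.6) = 0.001992 K/W
R_evacuated perlite = (1/0.1267 − 1/0.1567)/(4π×0.00186) = 64.65 K/W
R_total = 64.65 K/W
Q = ΔT/R_total = 202/64.65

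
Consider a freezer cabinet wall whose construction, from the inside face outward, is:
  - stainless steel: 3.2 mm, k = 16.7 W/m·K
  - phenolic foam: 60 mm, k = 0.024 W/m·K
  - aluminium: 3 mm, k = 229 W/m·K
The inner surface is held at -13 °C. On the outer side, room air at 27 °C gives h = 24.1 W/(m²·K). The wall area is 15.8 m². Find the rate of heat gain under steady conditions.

Q ≈ 249 W

Treating each layer as a thermal resistance in series:
R_stainless steel = L/(kA) = 0.0032/(16.7×15.8) = 1.213×10^-5 K/W
R_phenolic foam = L/(kA) = 0.06/(0.024×15.8) = 0.1582 K/W
R_aluminium = L/(kA) = 0.003/(229×15.8) = 8.291×10^-7 K/W
R_outer film = 1/(h_o·A) = 1/(24.1×15.8) = 0.002626 K/W
R_total = 0.1609 K/W
Q = ΔT / R_total = 40 / 0.1609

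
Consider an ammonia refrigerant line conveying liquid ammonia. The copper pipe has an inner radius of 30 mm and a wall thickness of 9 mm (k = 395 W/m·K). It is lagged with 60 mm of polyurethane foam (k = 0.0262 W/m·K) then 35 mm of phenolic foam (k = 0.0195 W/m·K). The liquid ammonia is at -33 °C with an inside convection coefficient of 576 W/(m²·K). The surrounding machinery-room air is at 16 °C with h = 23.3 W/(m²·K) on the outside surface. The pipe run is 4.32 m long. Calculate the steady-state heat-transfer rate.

Q ≈ 25.8 W

For a radial system each layer contributes R = ln(r_out/r_in)/(2πkL); films add R = 1/(hA).
R_inner film = 1/(h_i·2πr₁L) = 1/(576×2π×0.03×4.32) = 0.002132 K/W
R_copper pipe wall = ln(39/30)/(2π×395×4.32) = 2.447×10^-5 K/W
R_polyurethane foam = ln(99/39)/(2π×0.0262×4.32) = 1.31 K/W
R_phenolic foam = ln(134/99)/(2π×0.0195×4.32) = 0.5719 K/W
R_outer film = 1/(h_o·2πr_oL) = 1/(23.3×2π×0.134×4.32) = 0.0118 K/W
R_total = 1.896 K/W
Q = ΔT/R_total = 49/1.896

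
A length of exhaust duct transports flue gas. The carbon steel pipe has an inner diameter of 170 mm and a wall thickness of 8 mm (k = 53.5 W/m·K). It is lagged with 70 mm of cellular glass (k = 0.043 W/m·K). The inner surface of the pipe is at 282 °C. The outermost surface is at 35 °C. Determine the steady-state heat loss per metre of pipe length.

For a radial system each layer contributes R = ln(r_out/r_in)/(2πkL); films add R = 1/(hA).
R_carbon steel pipe wall = ln(93/85)/(2π×53.5×1) = 2.676×10^-4 K/W
R_cellular glass = ln(163/93)/(2π×0.043×1) = 2.077 K/W
R_total = 2.077 K/W
Q = ΔT/R_total = 247/2.077

q′ ≈ 119 W/m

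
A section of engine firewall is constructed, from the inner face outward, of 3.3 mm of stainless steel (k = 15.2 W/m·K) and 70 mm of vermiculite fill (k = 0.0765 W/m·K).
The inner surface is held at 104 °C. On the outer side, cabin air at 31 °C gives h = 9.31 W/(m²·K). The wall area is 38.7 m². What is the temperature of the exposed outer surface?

Model the wall as resistances in series:
R_stainless steel = L/(kA) = 0.0033/(15.2×38.7) = 5.61×10^-6 K/W
R_vermiculite fill = L/(kA) = 0.07/(0.0765×38.7) = 0.02364 K/W
R_outer film = 1/(h_o·A) = 1/(9.31×38.7) = 0.002775 K/W
R_total = 0.02643 K/W;  Q = ΔT/R_total = 73/0.02643 = 2762 W
T_interface = T_inner − Q·ΣR(inner→interface) = 104 − 2760×0.02365

T ≈ 38.7 °C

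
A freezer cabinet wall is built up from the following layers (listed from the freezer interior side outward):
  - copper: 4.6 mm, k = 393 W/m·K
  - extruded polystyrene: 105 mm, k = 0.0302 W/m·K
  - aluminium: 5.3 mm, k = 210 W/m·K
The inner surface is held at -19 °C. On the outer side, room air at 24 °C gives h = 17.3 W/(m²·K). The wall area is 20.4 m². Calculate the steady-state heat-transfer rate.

Treating each layer as a thermal resistance in series:
R_copper = L/(kA) = 0.0046/(393×20.4) = 5.738×10^-7 K/W
R_extruded polystyrene = L/(kA) = 0.105/(0.0302×20.4) = 0.1704 K/W
R_aluminium = L/(kA) = 0.0053/(210×20.4) = 1.237×10^-6 K/W
R_outer film = 1/(h_o·A) = 1/(17.3×20.4) = 0.002834 K/W
R_total = 0.1733 K/W
Q = ΔT / R_total = 43 / 0.1733

Q ≈ 248 W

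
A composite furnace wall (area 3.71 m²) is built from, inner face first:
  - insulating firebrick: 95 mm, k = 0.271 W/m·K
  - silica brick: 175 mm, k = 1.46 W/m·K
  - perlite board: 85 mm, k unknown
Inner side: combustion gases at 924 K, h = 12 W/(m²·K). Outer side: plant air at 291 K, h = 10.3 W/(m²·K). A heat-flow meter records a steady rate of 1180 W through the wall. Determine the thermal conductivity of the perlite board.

k ≈ 0.0635 W/(m·K)

Thermal resistances in series:
R_inner film = 1/(h_i·A) = 1/(12×3.71) = 0.02246 K/W
R_insulating firebrick = L/(kA) = 0.095/(0.271×3.71) = 0.09449 K/W
R_silica brick = L/(kA) = 0.175/(1.46×3.71) = 0.03231 K/W
R_outer film = 1/(h_o·A) = 1/(10.3×3.71) = 0.02617 K/W
Sum of known resistances R_other = 0.1754 K/W
Total R = ΔT/Q = 633/1180 = 0.5364 K/W
R_perlite board = R_total − R_other = 0.361 K/W
k = L/(R·A) = 0.085/(0.361×3.71)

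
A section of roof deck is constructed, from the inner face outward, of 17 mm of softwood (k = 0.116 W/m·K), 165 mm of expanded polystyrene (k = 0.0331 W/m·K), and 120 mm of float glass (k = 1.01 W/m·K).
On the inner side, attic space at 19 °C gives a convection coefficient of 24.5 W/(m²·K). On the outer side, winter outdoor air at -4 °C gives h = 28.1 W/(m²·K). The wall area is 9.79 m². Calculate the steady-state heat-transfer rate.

Q ≈ 42.3 W

Using the resistance-network approach (series):
R_inner film = 1/(h_i·A) = 1/(24.5×9.79) = 0.004169 K/W
R_softwood = L/(kA) = 0.017/(0.116×9.79) = 0.01497 K/W
R_expanded polystyrene = L/(kA) = 0.165/(0.0331×9.79) = 0.5092 K/W
R_float glass = L/(kA) = 0.12/(1.01×9.79) = 0.01214 K/W
R_outer film = 1/(h_o·A) = 1/(28.1×9.79) = 0.003635 K/W
R_total = 0.5441 K/W
Q = ΔT / R_total = 23 / 0.5441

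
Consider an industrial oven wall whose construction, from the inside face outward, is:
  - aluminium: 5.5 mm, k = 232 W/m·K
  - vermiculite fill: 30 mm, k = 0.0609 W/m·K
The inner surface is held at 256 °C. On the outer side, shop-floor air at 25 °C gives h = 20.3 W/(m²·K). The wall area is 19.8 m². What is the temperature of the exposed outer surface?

T ≈ 46 °C

Model the wall as resistances in series:
R_aluminium = L/(kA) = 0.0055/(232×19.8) = 1.197×10^-6 K/W
R_vermiculite fill = L/(kA) = 0.03/(0.0609×19.8) = 0.02488 K/W
R_outer film = 1/(h_o·A) = 1/(20.3×19.8) = 0.002488 K/W
R_total = 0.02737 K/W;  Q = ΔT/R_total = 231/0.02737 = 8440 W
T_interface = T_inner − Q·ΣR(inner→interface) = 256 − 8440×0.02488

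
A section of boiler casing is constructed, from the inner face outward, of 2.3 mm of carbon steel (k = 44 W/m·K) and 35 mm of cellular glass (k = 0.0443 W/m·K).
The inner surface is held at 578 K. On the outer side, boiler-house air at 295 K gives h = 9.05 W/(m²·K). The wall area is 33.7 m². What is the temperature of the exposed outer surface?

Thermal resistances in series:
R_carbon steel = L/(kA) = 0.0023/(44×33.7) = 1.551×10^-6 K/W
R_cellular glass = L/(kA) = 0.035/(0.0443×33.7) = 0.02344 K/W
R_outer film = 1/(h_o·A) = 1/(9.05×33.7) = 0.003279 K/W
R_total = 0.02672 K/W;  Q = ΔT/R_total = 283/0.02672 = 10590 W
T_interface = T_inner − Q·ΣR(inner→interface) = 578 − 10600×0.02345

T ≈ 330 K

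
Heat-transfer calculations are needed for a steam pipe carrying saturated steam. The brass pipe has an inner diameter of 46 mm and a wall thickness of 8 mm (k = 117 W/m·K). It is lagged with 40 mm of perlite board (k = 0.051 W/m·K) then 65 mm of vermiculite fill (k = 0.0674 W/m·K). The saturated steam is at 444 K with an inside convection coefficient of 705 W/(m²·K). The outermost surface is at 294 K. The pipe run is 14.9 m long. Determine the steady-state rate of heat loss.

Q ≈ 541 W

For a radial system each layer contributes R = ln(r_out/r_in)/(2πkL); films add R = 1/(hA).
R_inner film = 1/(h_i·2πr₁L) = 1/(705×2π×0.023×14.9) = 6.587×10^-4 K/W
R_brass pipe wall = ln(31/23)/(2π×117×14.9) = 2.725×10^-5 K/W
R_perlite board = ln(71/31)/(2π×0.051×14.9) = 0.1736 K/W
R_vermiculite fill = ln(136/71)/(2π×0.0674×14.9) = 0.103 K/W
R_total = 0.2773 K/W
Q = ΔT/R_total = 150/0.2773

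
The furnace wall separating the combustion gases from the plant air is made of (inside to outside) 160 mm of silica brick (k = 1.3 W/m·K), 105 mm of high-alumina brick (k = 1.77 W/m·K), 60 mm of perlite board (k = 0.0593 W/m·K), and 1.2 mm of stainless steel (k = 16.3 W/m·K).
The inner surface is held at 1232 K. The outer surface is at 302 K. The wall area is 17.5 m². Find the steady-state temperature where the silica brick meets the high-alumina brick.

Using the resistance-network approach (series):
R_silica brick = L/(kA) = 0.16/(1.3×17.5) = 0.007033 K/W
R_high-alumina brick = L/(kA) = 0.105/(1.77×17.5) = 0.00339 K/W
R_perlite board = L/(kA) = 0.06/(0.0593×17.5) = 0.05782 K/W
R_stainless steel = L/(kA) = 0.0012/(16.3×17.5) = 4.207×10^-6 K/W
R_total = 0.06824 K/W;  Q = ΔT/R_total = 930/0.06824 = 13630 W
T_interface = T_inner − Q·ΣR(inner→interface) = 1232 − 13600×0.007033

T ≈ 1140 K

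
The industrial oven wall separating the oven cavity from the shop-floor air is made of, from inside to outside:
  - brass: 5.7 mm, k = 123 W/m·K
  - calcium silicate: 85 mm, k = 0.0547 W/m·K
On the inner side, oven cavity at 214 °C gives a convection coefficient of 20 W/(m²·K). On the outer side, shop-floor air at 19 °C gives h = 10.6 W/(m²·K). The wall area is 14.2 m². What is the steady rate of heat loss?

Series thermal resistances:
R_inner film = 1/(h_i·A) = 1/(20×14.2) = 0.003521 K/W
R_brass = L/(kA) = 0.0057/(123×14.2) = 3.263×10^-6 K/W
R_calcium silicate = L/(kA) = 0.085/(0.0547×14.2) = 0.1094 K/W
R_outer film = 1/(h_o·A) = 1/(10.6×14.2) = 0.006644 K/W
R_total = 0.1196 K/W
Q = ΔT / R_total = 195 / 0.1196

Q ≈ 1630 W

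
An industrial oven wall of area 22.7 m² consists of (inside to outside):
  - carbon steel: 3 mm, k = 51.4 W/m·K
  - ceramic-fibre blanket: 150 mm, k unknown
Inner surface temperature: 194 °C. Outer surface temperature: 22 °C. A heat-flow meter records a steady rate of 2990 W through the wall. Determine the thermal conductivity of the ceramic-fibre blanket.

Treating each layer as a thermal resistance in series:
R_carbon steel = L/(kA) = 0.003/(51.4×22.7) = 2.571×10^-6 K/W
Sum of known resistances R_other = 2.571×10^-6 K/W
Total R = ΔT/Q = 172/2990 = 0.05753 K/W
R_ceramic-fibre blanket = R_total − R_other = 0.05752 K/W
k = L/(R·A) = 0.15/(0.05752×22.7)

k ≈ 0.115 W/(m·K)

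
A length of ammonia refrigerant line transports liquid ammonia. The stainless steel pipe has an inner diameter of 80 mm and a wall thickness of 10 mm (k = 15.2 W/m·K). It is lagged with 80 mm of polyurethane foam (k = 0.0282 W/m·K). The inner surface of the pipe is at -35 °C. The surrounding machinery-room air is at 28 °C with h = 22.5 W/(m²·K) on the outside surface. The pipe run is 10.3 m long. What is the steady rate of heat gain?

Cylindrical conduction, so R = ln(r₂/r₁)/(2πkL) per layer, in series:
R_stainless steel pipe wall = ln(50/40)/(2π×15.2×10.3) = 2.268×10^-4 K/W
R_polyurethane foam = ln(130/50)/(2π×0.0282×10.3) = 0.5236 K/W
R_outer film = 1/(h_o·2πr_oL) = 1/(22.5×2π×0.13×10.3) = 0.005283 K/W
R_total = 0.5291 K/W
Q = ΔT/R_total = 63/0.5291

Q ≈ 119 W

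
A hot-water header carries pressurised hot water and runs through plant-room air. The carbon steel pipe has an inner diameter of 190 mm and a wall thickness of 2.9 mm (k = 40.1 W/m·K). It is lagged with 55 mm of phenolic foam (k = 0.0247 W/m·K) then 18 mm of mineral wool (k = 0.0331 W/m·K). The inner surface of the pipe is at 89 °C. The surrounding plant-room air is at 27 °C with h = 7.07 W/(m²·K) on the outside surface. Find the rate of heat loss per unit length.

For a radial system each layer contributes R = ln(r_out/r_in)/(2πkL); films add R = 1/(hA).
R_carbon steel pipe wall = ln(97.9/95)/(2π×40.1×1) = 1.193×10^-4 K/W
R_phenolic foam = ln(152.9/97.9)/(2π×0.0247×1) = 2.873 K/W
R_mineral wool = ln(170.9/152.9)/(2π×0.0331×1) = 0.5351 K/W
R_outer film = 1/(h_o·2πr_oL) = 1/(7.07×2π×0.1709×1) = 0.1317 K/W
R_total = 3.54 K/W
Q = ΔT/R_total = 62/3.54

q′ ≈ 17.5 W/m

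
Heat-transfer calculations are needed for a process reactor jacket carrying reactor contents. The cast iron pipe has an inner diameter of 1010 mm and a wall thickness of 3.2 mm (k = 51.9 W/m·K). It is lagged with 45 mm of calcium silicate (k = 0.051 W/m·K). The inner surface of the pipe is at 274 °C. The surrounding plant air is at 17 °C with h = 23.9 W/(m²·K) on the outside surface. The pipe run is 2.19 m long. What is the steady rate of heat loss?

Radial resistances (cylindrical: R_cond = ln(r_o/r_i)/(2πkL), R_conv = 1/(h·2πrL)):
R_cast iron pipe wall = ln(508.2/505)/(2π×51.9×2.19) = 8.845×10^-6 K/W
R_calcium silicate = ln(553.2/508.2)/(2π×0.051×2.19) = 0.1209 K/W
R_outer film = 1/(h_o·2πr_oL) = 1/(23.9×2π×0.5532×2.19) = 0.005497 K/W
R_total = 0.1264 K/W
Q = ΔT/R_total = 257/0.1264

Q ≈ 2030 W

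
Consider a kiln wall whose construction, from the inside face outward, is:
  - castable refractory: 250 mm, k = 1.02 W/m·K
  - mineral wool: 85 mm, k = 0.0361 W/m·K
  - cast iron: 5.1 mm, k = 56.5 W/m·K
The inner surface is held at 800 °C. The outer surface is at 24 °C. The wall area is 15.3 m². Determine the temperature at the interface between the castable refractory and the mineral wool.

T ≈ 727 °C

Thermal resistances in series:
R_castable refractory = L/(kA) = 0.25/(1.02×15.3) = 0.01602 K/W
R_mineral wool = L/(kA) = 0.085/(0.0361×15.3) = 0.1539 K/W
R_cast iron = L/(kA) = 0.0051/(56.5×15.3) = 5.9×10^-6 K/W
R_total = 0.1699 K/W;  Q = ΔT/R_total = 776/0.1699 = 4567 W
T_interface = T_inner − Q·ΣR(inner→interface) = 800 − 4570×0.01602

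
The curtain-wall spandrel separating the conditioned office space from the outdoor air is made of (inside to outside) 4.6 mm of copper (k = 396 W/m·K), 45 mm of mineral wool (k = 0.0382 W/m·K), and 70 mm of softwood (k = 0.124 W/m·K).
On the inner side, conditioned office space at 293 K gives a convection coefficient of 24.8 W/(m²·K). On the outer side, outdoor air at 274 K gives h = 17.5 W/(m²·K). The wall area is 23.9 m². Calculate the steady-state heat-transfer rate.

Q ≈ 247 W

Using the resistance-network approach (series):
R_inner film = 1/(h_i·A) = 1/(24.8×23.9) = 0.001687 K/W
R_copper = L/(kA) = 0.0046/(396×23.9) = 4.86×10^-7 K/W
R_mineral wool = L/(kA) = 0.045/(0.0382×23.9) = 0.04929 K/W
R_softwood = L/(kA) = 0.07/(0.124×23.9) = 0.02362 K/W
R_outer film = 1/(h_o·A) = 1/(17.5×23.9) = 0.002391 K/W
R_total = 0.07699 K/W
Q = ΔT / R_total = 19 / 0.07699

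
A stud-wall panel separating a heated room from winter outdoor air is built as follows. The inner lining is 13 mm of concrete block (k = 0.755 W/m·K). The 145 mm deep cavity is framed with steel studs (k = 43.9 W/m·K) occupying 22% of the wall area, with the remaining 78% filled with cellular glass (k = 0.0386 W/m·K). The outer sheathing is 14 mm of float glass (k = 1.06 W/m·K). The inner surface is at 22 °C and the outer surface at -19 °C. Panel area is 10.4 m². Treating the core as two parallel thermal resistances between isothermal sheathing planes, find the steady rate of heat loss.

Sheathing layers in series; stud and cavity paths in parallel between them.
R_inner = 0.013/(0.755×10.4) = 0.001656 K/W
R_stud  = 0.145/(43.9×0.22×10.4) = 0.001444 K/W
R_cav   = 0.145/(0.0386×0.78×10.4) = 0.4631 K/W
1/R_core = 1/R_stud + 1/R_cav → R_core = 0.001439 K/W
R_outer = 0.014/(1.06×10.4) = 0.00127 K/W
R_total = 0.004365 K/W
Q = ΔT/R_total = 41/0.004365

Q ≈ 9390 W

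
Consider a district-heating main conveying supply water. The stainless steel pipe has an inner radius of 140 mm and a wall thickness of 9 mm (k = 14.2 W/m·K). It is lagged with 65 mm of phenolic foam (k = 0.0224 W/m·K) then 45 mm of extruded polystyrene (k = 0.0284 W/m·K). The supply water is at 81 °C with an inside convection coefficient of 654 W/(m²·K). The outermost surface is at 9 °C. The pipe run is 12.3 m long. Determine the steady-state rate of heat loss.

Q ≈ 243 W

Cylindrical conduction, so R = ln(r₂/r₁)/(2πkL) per layer, in series:
R_inner film = 1/(h_i·2πr₁L) = 1/(654×2π×0.14×12.3) = 1.413×10^-4 K/W
R_stainless steel pipe wall = ln(149/140)/(2π×14.2×12.3) = 5.677×10^-5 K/W
R_phenolic foam = ln(214/149)/(2π×0.0224×12.3) = 0.2091 K/W
R_extruded polystyrene = ln(259/214)/(2π×0.0284×12.3) = 0.08695 K/W
R_total = 0.2963 K/W
Q = ΔT/R_total = 72/0.2963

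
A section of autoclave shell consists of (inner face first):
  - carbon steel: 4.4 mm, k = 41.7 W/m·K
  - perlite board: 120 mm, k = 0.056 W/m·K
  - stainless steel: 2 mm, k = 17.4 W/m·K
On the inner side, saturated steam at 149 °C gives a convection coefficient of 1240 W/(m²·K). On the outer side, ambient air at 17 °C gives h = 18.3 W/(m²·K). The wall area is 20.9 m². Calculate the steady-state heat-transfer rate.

Q ≈ 1250 W

Treating each layer as a thermal resistance in series:
R_inner film = 1/(h_i·A) = 1/(1240×20.9) = 3.859×10^-5 K/W
R_carbon steel = L/(kA) = 0.0044/(41.7×20.9) = 5.049×10^-6 K/W
R_perlite board = L/(kA) = 0.12/(0.056×20.9) = 0.1025 K/W
R_stainless steel = L/(kA) = 0.002/(17.4×20.9) = 5.5×10^-6 K/W
R_outer film = 1/(h_o·A) = 1/(18.3×20.9) = 0.002615 K/W
R_total = 0.1052 K/W
Q = ΔT / R_total = 132 / 0.1052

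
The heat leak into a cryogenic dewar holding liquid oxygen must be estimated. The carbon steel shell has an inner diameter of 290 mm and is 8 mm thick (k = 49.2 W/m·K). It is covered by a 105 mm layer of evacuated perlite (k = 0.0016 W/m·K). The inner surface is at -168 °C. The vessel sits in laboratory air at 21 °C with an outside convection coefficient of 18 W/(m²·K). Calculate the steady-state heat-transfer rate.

Radial (spherical) resistances in series:
R_carbon steel shell = (1/0.145 − 1/0.153)/(4π×49.2) = 5.833×10^-4 K/W
R_evacuated perlite = (1/0.153 − 1/0.258)/(4π×0.0016) = 132.3 K/W
R_outer film = 1/(h·4πr_o²) = 1/(18×4π×0.258²) = 0.06642 K/W
R_total = 132.4 K/W
Q = ΔT/R_total = 189/132.4

Q ≈ 1.43 W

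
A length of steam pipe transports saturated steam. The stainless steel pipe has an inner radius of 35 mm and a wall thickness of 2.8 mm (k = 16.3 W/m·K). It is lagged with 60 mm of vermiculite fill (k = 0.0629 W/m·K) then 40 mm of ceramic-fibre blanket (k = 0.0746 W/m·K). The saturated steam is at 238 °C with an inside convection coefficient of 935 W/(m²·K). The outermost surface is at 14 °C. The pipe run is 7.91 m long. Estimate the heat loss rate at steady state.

Q ≈ 564 W

Per-layer cylindrical resistances, series-summed:
R_inner film = 1/(h_i·2πr₁L) = 1/(935×2π×0.035×7.91) = 6.148×10^-4 K/W
R_stainless steel pipe wall = ln(37.8/35)/(2π×16.3×7.91) = 9.5×10^-5 K/W
R_vermiculite fill = ln(97.8/37.8)/(2π×0.0629×7.91) = 0.3041 K/W
R_ceramic-fibre blanket = ln(137.8/97.8)/(2π×0.0746×7.91) = 0.09248 K/W
R_total = 0.3973 K/W
Q = ΔT/R_total = 224/0.3973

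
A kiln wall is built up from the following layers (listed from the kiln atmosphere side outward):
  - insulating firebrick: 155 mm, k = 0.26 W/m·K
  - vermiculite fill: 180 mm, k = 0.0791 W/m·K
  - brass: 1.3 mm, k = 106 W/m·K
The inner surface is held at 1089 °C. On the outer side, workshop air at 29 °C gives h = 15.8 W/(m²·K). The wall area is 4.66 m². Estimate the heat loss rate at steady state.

Q ≈ 1680 W

Using the resistance-network approach (series):
R_insulating firebrick = L/(kA) = 0.155/(0.26×4.66) = 0.1279 K/W
R_vermiculite fill = L/(kA) = 0.18/(0.0791×4.66) = 0.4883 K/W
R_brass = L/(kA) = 0.0013/(106×4.66) = 2.632×10^-6 K/W
R_outer film = 1/(h_o·A) = 1/(15.8×4.66) = 0.01358 K/W
R_total = 0.6298 K/W
Q = ΔT / R_total = 1060 / 0.6298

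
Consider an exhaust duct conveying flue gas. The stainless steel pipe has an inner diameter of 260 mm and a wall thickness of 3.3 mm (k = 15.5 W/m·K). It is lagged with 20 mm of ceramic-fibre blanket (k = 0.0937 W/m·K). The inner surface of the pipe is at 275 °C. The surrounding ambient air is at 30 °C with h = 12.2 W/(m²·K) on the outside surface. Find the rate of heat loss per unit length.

q′ ≈ 759 W/m

Per-layer cylindrical resistances, series-summed:
R_stainless steel pipe wall = ln(133.3/130)/(2π×15.5×1) = 2.574×10^-4 K/W
R_ceramic-fibre blanket = ln(153.3/133.3)/(2π×0.0937×1) = 0.2374 K/W
R_outer film = 1/(h_o·2πr_oL) = 1/(12.2×2π×0.1533×1) = 0.0851 K/W
R_total = 0.3228 K/W
Q = ΔT/R_total = 245/0.3228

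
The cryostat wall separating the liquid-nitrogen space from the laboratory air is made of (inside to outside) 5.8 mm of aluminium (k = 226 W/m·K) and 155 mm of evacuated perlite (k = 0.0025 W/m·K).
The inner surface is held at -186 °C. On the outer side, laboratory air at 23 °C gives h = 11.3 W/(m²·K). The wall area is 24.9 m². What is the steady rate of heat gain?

Q ≈ 83.8 W

Thermal resistances in series:
R_aluminium = L/(kA) = 0.0058/(226×24.9) = 1.031×10^-6 K/W
R_evacuated perlite = L/(kA) = 0.155/(0.0025×24.9) = 2.49 K/W
R_outer film = 1/(h_o·A) = 1/(11.3×24.9) = 0.003554 K/W
R_total = 2.494 K/W
Q = ΔT / R_total = 209 / 2.494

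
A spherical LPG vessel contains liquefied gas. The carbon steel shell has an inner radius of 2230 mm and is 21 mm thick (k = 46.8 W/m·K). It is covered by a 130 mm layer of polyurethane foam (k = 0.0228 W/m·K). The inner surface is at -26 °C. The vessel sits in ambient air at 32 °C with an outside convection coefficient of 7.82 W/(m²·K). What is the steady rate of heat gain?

Q ≈ 671 W

Radial (spherical) resistances in series:
R_carbon steel shell = (1/2.23 − 1/2.251)/(4π×46.8) = 7.113×10^-6 K/W
R_polyurethane foam = (1/2.251 − 1/2.381)/(4π×0.0228) = 0.08466 K/W
R_outer film = 1/(h·4πr_o²) = 1/(7.82×4π×2.381²) = 0.001795 K/W
R_total = 0.08646 K/W
Q = ΔT/R_total = 58/0.08646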